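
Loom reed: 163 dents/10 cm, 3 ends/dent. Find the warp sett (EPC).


Formula: EPC = (dents per 10 cm * ends per dent) / 10
Step 1: Total ends per 10 cm = 163 * 3 = 489
Step 2: EPC = 489 / 10 = 48.9 ends/cm

48.9 ends/cm


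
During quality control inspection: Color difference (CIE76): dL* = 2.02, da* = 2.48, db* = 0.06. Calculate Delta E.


Formula: Delta E = sqrt(dL*^2 + da*^2 + db*^2)
Step 1: dL*^2 = 2.02^2 = 4.0804
Step 2: da*^2 = 2.48^2 = 6.1504
Step 3: db*^2 = 0.06^2 = 0.0036
Step 4: Sum = 4.0804 + 6.1504 + 0.0036 = 10.2344
Step 5: Delta E = sqrt(10.2344) = 3.2

3.2 Delta E


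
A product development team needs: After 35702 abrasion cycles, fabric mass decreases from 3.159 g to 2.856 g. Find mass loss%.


Formula: Mass loss% = ((m_before - m_after) / m_before) * 100
Step 1: Mass loss = 3.159 - 2.856 = 0.303 g
Step 2: Ratio = 0.303 / 3.159 = 0.0959164
Step 3: Mass loss% = 0.0959164 * 100 = 9.59164% ≈ 9.59%

9.59%


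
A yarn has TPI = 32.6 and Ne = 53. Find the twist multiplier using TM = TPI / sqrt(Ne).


Formula: TM = TPI / sqrt(Ne)
Step 1: sqrt(Ne) = sqrt(53) = 7.2801
Step 2: TM = 32.6 / 7.2801 = 4.48

4.48 TM


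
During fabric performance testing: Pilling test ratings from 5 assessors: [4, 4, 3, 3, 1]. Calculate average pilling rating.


Formula: Mean = sum / count
Sum = 4 + 4 + 3 + 3 + 1 = 15
Mean = 15 / 5 = 3.0

3.0


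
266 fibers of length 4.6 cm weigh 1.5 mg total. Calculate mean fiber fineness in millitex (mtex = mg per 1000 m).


Formula: fineness (mtex) = mass (mg) / total length (km) = (mass_mg / total_length_m) * 1000
Step 1: Convert fiber length: 4.6 cm = 0.046 m
Step 2: Total fiber length = 266 * 0.046 = 12.236 m
Step 3: Linear density = 1.5 mg / 12.236 m = 0.1226 mg/m
Step 4: fineness = 0.1226 * 1000 = 122.6 mtex

122.6 mtex


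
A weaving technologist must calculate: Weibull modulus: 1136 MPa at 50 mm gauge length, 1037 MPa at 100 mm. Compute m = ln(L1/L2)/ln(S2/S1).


Formula: m = ln(L1/L2) / ln(S2/S1)
Step 1: ln(L1/L2) = ln(50/100) = -0.69315
Step 2: S2/S1 = 1037/1136 = 0.91285
Step 3: ln(S2/S1) = ln(0.91285) = -0.09118
Step 4: m = -0.69315 / -0.09118 = 7.60

7.60 (Weibull m)


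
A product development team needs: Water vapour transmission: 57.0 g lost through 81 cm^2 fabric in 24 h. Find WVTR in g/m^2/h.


Formula: WVTR = mass_loss / (area * time)
Step 1: Convert area: 81 cm^2 = 0.0081 m^2
Step 2: WVTR = 57.0 g / (0.0081 m^2 * 24 h)
Step 3: WVTR = 57.0 / 0.1944 = 293.2 g/m^2/h

293.2 g/m^2/h


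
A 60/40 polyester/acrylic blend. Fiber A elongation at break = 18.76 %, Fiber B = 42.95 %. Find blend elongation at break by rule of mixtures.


Formula: Blend property = (fraction_A * property_A) + (fraction_B * property_B)
Step 1: Contribution A = 60/100 * 18.76 % = 11.256 %
Step 2: Contribution B = 40/100 * 42.95 % = 17.18 %
Step 3: Blend elongation at break = 11.256 + 17.18 = 28.436 %

28.436 %


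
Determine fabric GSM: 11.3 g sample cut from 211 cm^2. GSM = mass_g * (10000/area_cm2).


Formula: GSM = mass_g / area_m2
Step 1: Convert area: 211 cm^2 = 211 / 10000 = 0.0211 m^2
Step 2: GSM = 11.3 g / 0.0211 m^2 = 535.5 g/m^2

535.5 g/m^2


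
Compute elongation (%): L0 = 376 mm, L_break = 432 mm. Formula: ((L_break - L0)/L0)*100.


Formula: Elongation (%) = ((L_break - L0) / L0) * 100
Step 1: Extension = 432 - 376 = 56 mm
Step 2: Elongation = (56 / 376) * 100
Step 3: Elongation = 0.148936 * 100 = 14.8936% ≈ 14.9%

14.9%


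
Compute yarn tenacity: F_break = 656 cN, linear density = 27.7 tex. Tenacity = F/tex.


Formula: Tenacity = Breaking force / Linear density
Tenacity = 656 cN / 27.7 tex
Tenacity = 23.68 cN/tex

23.68 cN/tex


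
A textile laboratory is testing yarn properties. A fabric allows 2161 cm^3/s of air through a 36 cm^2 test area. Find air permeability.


Formula: Air Permeability = Airflow / Test Area
AP = 2161 cm^3/s / 36 cm^2
AP = 60.0 cm^3/s/cm^2

60.0 cm^3/s/cm^2


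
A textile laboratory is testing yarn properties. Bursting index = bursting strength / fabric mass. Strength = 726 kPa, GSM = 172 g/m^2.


Formula: Bursting Index = Bursting Strength / Fabric GSM
BI = 726 kPa / 172 g/m^2
BI = 4.221 kPa/(g/m^2)

4.221 kPa/(g/m^2)


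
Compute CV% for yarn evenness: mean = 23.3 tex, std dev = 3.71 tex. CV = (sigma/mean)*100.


Formula: CV% = (standard deviation / mean) * 100
Step 1: Ratio = 3.71 / 23.3 = 0.159227
Step 2: CV% = 0.159227 * 100 = 15.9227% ≈ 15.9%

15.9%


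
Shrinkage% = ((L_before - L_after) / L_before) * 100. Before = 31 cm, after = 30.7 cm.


Formula: Shrinkage% = ((L_before - L_after) / L_before) * 100
Step 1: Shrinkage = 31 - 30.7 = 0.3 cm
Step 2: Shrinkage% = (0.3 / 31) * 100
Step 3: Shrinkage% = 0.009677 * 100 = 0.9677% ≈ 1.0%

1.0%


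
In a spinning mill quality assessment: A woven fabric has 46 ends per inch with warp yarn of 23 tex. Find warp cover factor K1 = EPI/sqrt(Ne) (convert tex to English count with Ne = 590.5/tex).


Formula: K1 = EPI / sqrt(Ne), with Ne = 590.5 / tex_warp
Step 1: Ne = 590.5 / 23 = 25.674
Step 2: sqrt(Ne) = sqrt(25.674) = 5.067
Step 3: K1 = 46 / 5.067 = 9.1

9.1


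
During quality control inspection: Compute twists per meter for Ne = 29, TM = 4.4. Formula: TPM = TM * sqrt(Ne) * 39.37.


Formula: TPM = TM * sqrt(Ne) * 39.37
Step 1: sqrt(Ne) = sqrt(29) = 5.3852
Step 2: TM * sqrt(Ne) = 4.4 * 5.3852 = 23.6949
Step 3: TPM = 23.6949 * 39.37 = 933 twists/m

933 twists/m


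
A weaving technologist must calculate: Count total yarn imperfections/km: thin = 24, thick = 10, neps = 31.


Formula: Total = thin places + thick places + neps
Total = 24 + 10 + 31
Total = 65 imperfections/km

65 imperfections/km


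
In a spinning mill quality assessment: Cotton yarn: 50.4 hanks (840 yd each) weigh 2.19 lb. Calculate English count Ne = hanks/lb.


Formula: Ne = hanks / mass_lb
Substituting: Ne = 50.4 / 2.19
Ne = 23.0

23.0 Ne


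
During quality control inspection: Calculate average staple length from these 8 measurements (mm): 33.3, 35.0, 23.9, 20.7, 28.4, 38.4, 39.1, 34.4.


Formula: Mean = sum of lengths / count
Sum = 33.3 + 35.0 + 23.9 + 20.7 + 28.4 + 38.4 + 39.1 + 34.4
Sum = 253.2 mm
Mean = 253.2 / 8 = 31.65 mm

31.65 mm


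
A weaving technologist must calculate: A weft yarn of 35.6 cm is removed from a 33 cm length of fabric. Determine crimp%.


Formula: Crimp% = ((L_yarn - L_fabric) / L_fabric) * 100
Step 1: Extension = 35.6 - 33 = 2.6 cm
Step 2: Crimp% = (2.6 / 33) * 100
Step 3: Crimp% = 0.078788 * 100 = 7.8788% ≈ 7.9%

7.9%


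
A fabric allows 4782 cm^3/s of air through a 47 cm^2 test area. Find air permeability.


Formula: Air Permeability = Airflow / Test Area
AP = 4782 cm^3/s / 47 cm^2
AP = 101.7 cm^3/s/cm^2

101.7 cm^3/s/cm^2


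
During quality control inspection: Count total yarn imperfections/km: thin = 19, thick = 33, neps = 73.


Formula: Total = thin places + thick places + neps
Total = 19 + 33 + 73
Total = 125 imperfections/km

125 imperfections/km


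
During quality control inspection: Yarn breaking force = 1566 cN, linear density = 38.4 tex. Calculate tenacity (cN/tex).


Formula: Tenacity = Breaking force / Linear density
Tenacity = 1566 cN / 38.4 tex
Tenacity = 40.78 cN/tex

40.78 cN/tex


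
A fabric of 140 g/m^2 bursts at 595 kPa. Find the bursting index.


Formula: Bursting Index = Bursting Strength / Fabric GSM
BI = 595 kPa / 140 g/m^2
BI = 4.250 kPa/(g/m^2)

4.250 kPa/(g/m^2)


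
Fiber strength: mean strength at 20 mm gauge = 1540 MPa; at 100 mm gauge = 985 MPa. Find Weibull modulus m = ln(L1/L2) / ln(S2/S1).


Formula: m = ln(L1/L2) / ln(S2/S1)
Step 1: ln(L1/L2) = ln(20/100) = -1.60944
Step 2: S2/S1 = 985/1540 = 0.63961
Step 3: ln(S2/S1) = ln(0.63961) = -0.44690
Step 4: m = -1.60944 / -0.44690 = 3.60

3.60 (Weibull m)


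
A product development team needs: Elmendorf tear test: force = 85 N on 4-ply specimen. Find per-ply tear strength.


Formula: Per-ply strength = Total force / Number of plies
Per-ply = 85 N / 4
Per-ply = 21.25 N

21.25 N


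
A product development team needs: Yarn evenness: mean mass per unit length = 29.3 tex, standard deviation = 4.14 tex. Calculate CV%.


Formula: CV% = (standard deviation / mean) * 100
Step 1: Ratio = 4.14 / 29.3 = 0.141297
Step 2: CV% = 0.141297 * 100 = 14.1297% ≈ 14.1%

14.1%


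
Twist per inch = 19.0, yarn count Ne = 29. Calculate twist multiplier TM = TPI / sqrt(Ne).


Formula: TM = TPI / sqrt(Ne)
Step 1: sqrt(Ne) = sqrt(29) = 5.3852
Step 2: TM = 19.0 / 5.3852 = 3.53

3.53 TM


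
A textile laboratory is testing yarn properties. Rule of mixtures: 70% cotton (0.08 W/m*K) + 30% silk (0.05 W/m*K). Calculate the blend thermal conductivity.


Formula: Blend property = (fraction_A * property_A) + (fraction_B * property_B)
Step 1: Contribution A = 70/100 * 0.08 W/m*K = 0.056 W/m*K
Step 2: Contribution B = 30/100 * 0.05 W/m*K = 0.015 W/m*K
Step 3: Blend thermal conductivity = 0.056 + 0.015 = 0.071 W/m*K

0.071 W/m*K


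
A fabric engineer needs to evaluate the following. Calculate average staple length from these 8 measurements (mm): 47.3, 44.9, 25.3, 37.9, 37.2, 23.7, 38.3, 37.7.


Formula: Mean = sum of lengths / count
Sum = 47.3 + 44.9 + 25.3 + 37.9 + 37.2 + 23.7 + 38.3 + 37.7
Sum = 292.3 mm
Mean = 292.3 / 8 = 36.54 mm

36.54 mm


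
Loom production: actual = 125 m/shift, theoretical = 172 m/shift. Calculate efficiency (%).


Formula: Efficiency% = (Actual output / Theoretical output) * 100
Efficiency% = (125 / 172) * 100
Efficiency% = 0.726744 * 100 = 72.6744% ≈ 72.7%

72.7%


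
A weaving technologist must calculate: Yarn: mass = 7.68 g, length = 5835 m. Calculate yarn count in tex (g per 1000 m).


Formula: Tex = (mass_g / length_m) * 1000
Substituting: Tex = (7.68 / 5835) * 1000
Intermediate: 7.68 / 5835 = 0.0013162 g/m
Tex = 0.0013162 * 1000 = 1.32 tex

1.32 tex


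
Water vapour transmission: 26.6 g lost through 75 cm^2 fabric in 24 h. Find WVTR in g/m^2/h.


Formula: WVTR = mass_loss / (area * time)
Step 1: Convert area: 75 cm^2 = 0.0075 m^2
Step 2: WVTR = 26.6 g / (0.0075 m^2 * 24 h)
Step 3: WVTR = 26.6 / 0.18 = 147.8 g/m^2/h

147.8 g/m^2/h


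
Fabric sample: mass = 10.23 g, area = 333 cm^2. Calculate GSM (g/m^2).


Formula: GSM = mass_g / area_m2
Step 1: Convert area: 333 cm^2 = 333 / 10000 = 0.0333 m^2
Step 2: GSM = 10.23 g / 0.0333 m^2 = 307.2 g/m^2

307.2 g/m^2


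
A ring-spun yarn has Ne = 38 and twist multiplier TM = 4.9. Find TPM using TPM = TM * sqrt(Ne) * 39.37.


Formula: TPM = TM * sqrt(Ne) * 39.37
Step 1: sqrt(Ne) = sqrt(38) = 6.1644
Step 2: TM * sqrt(Ne) = 4.9 * 6.1644 = 30.2056
Step 3: TPM = 30.2056 * 39.37 = 1189 twists/m

1189 twists/m


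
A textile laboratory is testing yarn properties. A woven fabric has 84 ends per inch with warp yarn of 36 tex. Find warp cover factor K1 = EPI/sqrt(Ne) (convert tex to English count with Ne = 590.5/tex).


Formula: K1 = EPI / sqrt(Ne), with Ne = 590.5 / tex_warp
Step 1: Ne = 590.5 / 36 = 16.403
Step 2: sqrt(Ne) = sqrt(16.403) = 4.0501
Step 3: K1 = 84 / 4.0501 = 20.7

20.7


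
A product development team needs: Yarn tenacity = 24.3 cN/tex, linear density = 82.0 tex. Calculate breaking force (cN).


Formula: Breaking force = Tenacity * Linear density
F = 24.3 cN/tex * 82.0 tex
F = 1992.60 cN

1992.60 cN


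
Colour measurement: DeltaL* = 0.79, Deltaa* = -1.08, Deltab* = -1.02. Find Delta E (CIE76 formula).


Formula: Delta E = sqrt(dL*^2 + da*^2 + db*^2)
Step 1: dL*^2 = 0.79^2 = 0.6241
Step 2: da*^2 = (-1.08)^2 = 1.1664
Step 3: db*^2 = (-1.02)^2 = 1.0404
Step 4: Sum = 0.6241 + 1.1664 + 1.0404 = 2.8309
Step 5: Delta E = sqrt(2.8309) = 1.68

1.68 Delta E


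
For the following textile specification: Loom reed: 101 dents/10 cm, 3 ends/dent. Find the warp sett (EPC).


Formula: EPC = (dents per 10 cm * ends per dent) / 10
Step 1: Total ends per 10 cm = 101 * 3 = 303
Step 2: EPC = 303 / 10 = 30.3 ends/cm

30.3 ends/cm


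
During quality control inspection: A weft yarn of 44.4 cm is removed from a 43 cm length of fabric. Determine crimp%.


Formula: Crimp% = ((L_yarn - L_fabric) / L_fabric) * 100
Step 1: Extension = 44.4 - 43 = 1.4 cm
Step 2: Crimp% = (1.4 / 43) * 100
Step 3: Crimp% = 0.032558 * 100 = 3.2558% ≈ 3.3%

3.3%


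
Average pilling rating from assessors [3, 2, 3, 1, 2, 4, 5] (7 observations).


Formula: Mean = sum / count
Sum = 3 + 2 + 3 + 1 + 2 + 4 + 5 = 20
Mean = 20 / 7 = 2.9

2.9


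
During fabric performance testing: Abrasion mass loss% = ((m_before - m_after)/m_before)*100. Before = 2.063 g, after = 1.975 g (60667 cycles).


Formula: Mass loss% = ((m_before - m_after) / m_before) * 100
Step 1: Mass loss = 2.063 - 1.975 = 0.088 g
Step 2: Ratio = 0.088 / 2.063 = 0.0426563
Step 3: Mass loss% = 0.0426563 * 100 = 4.26563% ≈ 4.27%

4.27%


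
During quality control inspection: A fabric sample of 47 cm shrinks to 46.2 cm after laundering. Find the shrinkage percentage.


Formula: Shrinkage% = ((L_before - L_after) / L_before) * 100
Step 1: Shrinkage = 47 - 46.2 = 0.8 cm
Step 2: Shrinkage% = (0.8 / 47) * 100
Step 3: Shrinkage% = 0.017021 * 100 = 1.7021% ≈ 1.7%

1.7%


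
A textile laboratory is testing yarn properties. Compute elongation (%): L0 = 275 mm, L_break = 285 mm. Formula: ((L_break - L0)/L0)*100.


Formula: Elongation (%) = ((L_break - L0) / L0) * 100
Step 1: Extension = 285 - 275 = 10 mm
Step 2: Elongation = (10 / 275) * 100
Step 3: Elongation = 0.036364 * 100 = 3.6364% ≈ 3.6%

3.6%


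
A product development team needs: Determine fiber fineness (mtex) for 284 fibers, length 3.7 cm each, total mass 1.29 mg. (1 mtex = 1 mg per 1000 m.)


Formula: fineness (mtex) = mass (mg) / total length (km) = (mass_mg / total_length_m) * 1000
Step 1: Convert fiber length: 3.7 cm = 0.037 m
Step 2: Total fiber length = 284 * 0.037 = 10.508 m
Step 3: Linear density = 1.29 mg / 10.508 m = 0.1228 mg/m
Step 4: fineness = 0.1228 * 1000 = 122.8 mtex

122.8 mtex


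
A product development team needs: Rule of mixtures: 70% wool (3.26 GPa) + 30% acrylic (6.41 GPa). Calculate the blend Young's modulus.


Formula: Blend property = (fraction_A * property_A) + (fraction_B * property_B)
Step 1: Contribution A = 70/100 * 3.26 GPa = 2.282 GPa
Step 2: Contribution B = 30/100 * 6.41 GPa = 1.923 GPa
Step 3: Blend Young's modulus = 2.282 + 1.923 = 4.205 GPa

4.205 GPa


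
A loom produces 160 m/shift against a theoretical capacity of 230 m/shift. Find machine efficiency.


Formula: Efficiency% = (Actual output / Theoretical output) * 100
Efficiency% = (160 / 230) * 100
Efficiency% = 0.695652 * 100 = 69.5652% ≈ 69.6%

69.6%


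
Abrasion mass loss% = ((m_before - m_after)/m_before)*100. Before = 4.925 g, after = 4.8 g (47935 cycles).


Formula: Mass loss% = ((m_before - m_after) / m_before) * 100
Step 1: Mass loss = 4.925 - 4.8 = 0.125 g
Step 2: Ratio = 0.125 / 4.925 = 0.0253807
Step 3: Mass loss% = 0.0253807 * 100 = 2.53807% ≈ 2.54%

2.54%


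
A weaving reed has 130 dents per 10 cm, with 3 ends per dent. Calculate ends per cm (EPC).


Formula: EPC = (dents per 10 cm * ends per dent) / 10
Step 1: Total ends per 10 cm = 130 * 3 = 390
Step 2: EPC = 390 / 10 = 39.0 ends/cm

39.0 ends/cm


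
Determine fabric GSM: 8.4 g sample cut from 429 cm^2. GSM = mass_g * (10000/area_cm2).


Formula: GSM = mass_g / area_m2
Step 1: Convert area: 429 cm^2 = 429 / 10000 = 0.0429 m^2
Step 2: GSM = 8.4 g / 0.0429 m^2 = 195.8 g/m^2

195.8 g/m^2


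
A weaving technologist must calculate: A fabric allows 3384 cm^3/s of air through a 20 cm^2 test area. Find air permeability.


Formula: Air Permeability = Airflow / Test Area
AP = 3384 cm^3/s / 20 cm^2
AP = 169.2 cm^3/s/cm^2

169.2 cm^3/s/cm^2


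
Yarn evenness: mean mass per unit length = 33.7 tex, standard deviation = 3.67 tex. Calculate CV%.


Formula: CV% = (standard deviation / mean) * 100
Step 1: Ratio = 3.67 / 33.7 = 0.108902
Step 2: CV% = 0.108902 * 100 = 10.8902% ≈ 10.9%

10.9%


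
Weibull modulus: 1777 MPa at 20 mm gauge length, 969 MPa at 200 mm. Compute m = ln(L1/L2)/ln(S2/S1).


Formula: m = ln(L1/L2) / ln(S2/S1)
Step 1: ln(L1/L2) = ln(20/200) = -2.30259
Step 2: S2/S1 = 969/1777 = 0.5453
Step 3: ln(S2/S1) = ln(0.5453) = -0.60642
Step 4: m = -2.30259 / -0.60642 = 3.80

3.80 (Weibull m)


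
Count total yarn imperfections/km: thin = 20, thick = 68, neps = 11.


Formula: Total = thin places + thick places + neps
Total = 20 + 68 + 11
Total = 99 imperfections/km

99 imperfections/km


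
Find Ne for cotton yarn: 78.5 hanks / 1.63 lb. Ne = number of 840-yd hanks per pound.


Formula: Ne = hanks / mass_lb
Substituting: Ne = 78.5 / 1.63
Ne = 48.2

48.2 Ne


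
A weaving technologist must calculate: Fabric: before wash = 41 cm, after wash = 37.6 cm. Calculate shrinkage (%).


Formula: Shrinkage% = ((L_before - L_after) / L_before) * 100
Step 1: Shrinkage = 41 - 37.6 = 3.4 cm
Step 2: Shrinkage% = (3.4 / 41) * 100
Step 3: Shrinkage% = 0.082927 * 100 = 8.2927% ≈ 8.3%

8.3%


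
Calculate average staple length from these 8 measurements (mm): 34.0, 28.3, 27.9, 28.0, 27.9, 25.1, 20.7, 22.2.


Formula: Mean = sum of lengths / count
Sum = 34.0 + 28.3 + 27.9 + 28.0 + 27.9 + 25.1 + 20.7 + 22.2
Sum = 214.1 mm
Mean = 214.1 / 8 = 26.76 mm

26.76 mm


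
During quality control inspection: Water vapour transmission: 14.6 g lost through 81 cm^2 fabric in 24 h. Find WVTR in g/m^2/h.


Formula: WVTR = mass_loss / (area * time)
Step 1: Convert area: 81 cm^2 = 0.0081 m^2
Step 2: WVTR = 14.6 g / (0.0081 m^2 * 24 h)
Step 3: WVTR = 14.6 / 0.1944 = 75.1 g/m^2/h

75.1 g/m^2/h


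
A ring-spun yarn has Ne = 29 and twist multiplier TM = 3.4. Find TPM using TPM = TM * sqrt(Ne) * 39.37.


Formula: TPM = TM * sqrt(Ne) * 39.37
Step 1: sqrt(Ne) = sqrt(29) = 5.3852
Step 2: TM * sqrt(Ne) = 3.4 * 5.3852 = 18.3097
Step 3: TPM = 18.3097 * 39.37 = 721 twists/m

721 twists/m


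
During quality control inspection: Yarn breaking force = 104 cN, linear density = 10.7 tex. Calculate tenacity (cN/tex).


Formula: Tenacity = Breaking force / Linear density
Tenacity = 104 cN / 10.7 tex
Tenacity = 9.72 cN/tex

9.72 cN/tex


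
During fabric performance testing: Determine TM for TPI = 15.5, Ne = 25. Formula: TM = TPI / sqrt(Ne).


Formula: TM = TPI / sqrt(Ne)
Step 1: sqrt(Ne) = sqrt(25) = 5
Step 2: TM = 15.5 / 5 = 3.10

3.10 TM


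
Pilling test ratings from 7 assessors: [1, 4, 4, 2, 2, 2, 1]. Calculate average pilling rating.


Formula: Mean = sum / count
Sum = 1 + 4 + 4 + 2 + 2 + 2 + 1 = 16
Mean = 16 / 7 = 2.3

2.3


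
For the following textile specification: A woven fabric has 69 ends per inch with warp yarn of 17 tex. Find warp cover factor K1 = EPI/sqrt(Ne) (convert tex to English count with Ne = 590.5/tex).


Formula: K1 = EPI / sqrt(Ne), with Ne = 590.5 / tex_warp
Step 1: Ne = 590.5 / 17 = 34.735
Step 2: sqrt(Ne) = sqrt(34.735) = 5.8936
Step 3: K1 = 69 / 5.8936 = 11.7

11.7


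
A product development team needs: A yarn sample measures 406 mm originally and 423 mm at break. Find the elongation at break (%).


Formula: Elongation (%) = ((L_break - L0) / L0) * 100
Step 1: Extension = 423 - 406 = 17 mm
Step 2: Elongation = (17 / 406) * 100
Step 3: Elongation = 0.041872 * 100 = 4.1872% ≈ 4.2%

4.2%


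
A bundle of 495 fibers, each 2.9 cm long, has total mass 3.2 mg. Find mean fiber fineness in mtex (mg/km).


Formula: fineness (mtex) = mass (mg) / total length (km) = (mass_mg / total_length_m) * 1000
Step 1: Convert fiber length: 2.9 cm = 0.029 m
Step 2: Total fiber length = 495 * 0.029 = 14.355 m
Step 3: Linear density = 3.2 mg / 14.355 m = 0.2229 mg/m
Step 4: fineness = 0.2229 * 1000 = 222.9 mtex

222.9 mtex


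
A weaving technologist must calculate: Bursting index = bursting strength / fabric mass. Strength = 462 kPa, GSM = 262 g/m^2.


Formula: Bursting Index = Bursting Strength / Fabric GSM
BI = 462 kPa / 262 g/m^2
BI = 1.763 kPa/(g/m^2)

1.763 kPa/(g/m^2)


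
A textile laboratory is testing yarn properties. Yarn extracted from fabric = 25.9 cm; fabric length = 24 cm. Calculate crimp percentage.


Formula: Crimp% = ((L_yarn - L_fabric) / L_fabric) * 100
Step 1: Extension = 25.9 - 24 = 1.9 cm
Step 2: Crimp% = (1.9 / 24) * 100
Step 3: Crimp% = 0.079167 * 100 = 7.9167% ≈ 7.9%

7.9%


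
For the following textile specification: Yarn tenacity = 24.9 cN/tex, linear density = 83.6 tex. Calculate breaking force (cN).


Formula: Breaking force = Tenacity * Linear density
F = 24.9 cN/tex * 83.6 tex
F = 2081.64 cN

2081.64 cN


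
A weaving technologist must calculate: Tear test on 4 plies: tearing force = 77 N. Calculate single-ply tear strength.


Formula: Per-ply strength = Total force / Number of plies
Per-ply = 77 N / 4
Per-ply = 19.25 N

19.25 N


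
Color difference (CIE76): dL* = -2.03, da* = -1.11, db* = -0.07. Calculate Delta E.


Formula: Delta E = sqrt(dL*^2 + da*^2 + db*^2)
Step 1: dL*^2 = (-2.03)^2 = 4.1209
Step 2: da*^2 = (-1.11)^2 = 1.2321
Step 3: db*^2 = (-0.07)^2 = 0.0049
Step 4: Sum = 4.1209 + 1.2321 + 0.0049 = 5.3579
Step 5: Delta E = sqrt(5.3579) = 2.31

2.31 Delta E


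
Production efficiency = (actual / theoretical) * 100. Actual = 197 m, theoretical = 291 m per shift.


Formula: Efficiency% = (Actual output / Theoretical output) * 100
Efficiency% = (197 / 291) * 100
Efficiency% = 0.676976 * 100 = 67.6976% ≈ 67.7%

67.7%


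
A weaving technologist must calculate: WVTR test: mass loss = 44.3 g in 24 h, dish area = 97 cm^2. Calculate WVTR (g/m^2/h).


Formula: WVTR = mass_loss / (area * time)
Step 1: Convert area: 97 cm^2 = 0.0097 m^2
Step 2: WVTR = 44.3 g / (0.0097 m^2 * 24 h)
Step 3: WVTR = 44.3 / 0.2328 = 190.3 g/m^2/h

190.3 g/m^2/h


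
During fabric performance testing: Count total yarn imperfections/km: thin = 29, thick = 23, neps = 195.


Formula: Total = thin places + thick places + neps
Total = 29 + 23 + 195
Total = 247 imperfections/km

247 imperfections/km


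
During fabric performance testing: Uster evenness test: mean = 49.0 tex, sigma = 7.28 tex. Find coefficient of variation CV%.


Formula: CV% = (standard deviation / mean) * 100
Step 1: Ratio = 7.28 / 49.0 = 0.148571
Step 2: CV% = 0.148571 * 100 = 14.8571% ≈ 14.9%

14.9%


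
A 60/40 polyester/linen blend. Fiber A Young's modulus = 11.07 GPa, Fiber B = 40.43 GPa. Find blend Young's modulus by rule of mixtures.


Formula: Blend property = (fraction_A * property_A) + (fraction_B * property_B)
Step 1: Contribution A = 60/100 * 11.07 GPa = 6.642 GPa
Step 2: Contribution B = 40/100 * 40.43 GPa = 16.172 GPa
Step 3: Blend Young's modulus = 6.642 + 16.172 = 22.814 GPa

22.814 GPa


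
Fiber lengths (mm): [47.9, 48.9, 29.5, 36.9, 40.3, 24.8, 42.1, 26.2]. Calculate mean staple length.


Formula: Mean = sum of lengths / count
Sum = 47.9 + 48.9 + 29.5 + 36.9 + 40.3 + 24.8 + 42.1 + 26.2
Sum = 296.6 mm
Mean = 296.6 / 8 = 37.08 mm

37.08 mm


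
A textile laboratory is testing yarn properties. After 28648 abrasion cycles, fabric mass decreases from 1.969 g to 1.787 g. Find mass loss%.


Formula: Mass loss% = ((m_before - m_after) / m_before) * 100
Step 1: Mass loss = 1.969 - 1.787 = 0.182 g
Step 2: Ratio = 0.182 / 1.969 = 0.0924327
Step 3: Mass loss% = 0.0924327 * 100 = 9.24327% ≈ 9.24%

9.24%


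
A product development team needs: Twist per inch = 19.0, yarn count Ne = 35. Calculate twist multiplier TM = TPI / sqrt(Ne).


Formula: TM = TPI / sqrt(Ne)
Step 1: sqrt(Ne) = sqrt(35) = 5.9161
Step 2: TM = 19.0 / 5.9161 = 3.21

3.21 TM


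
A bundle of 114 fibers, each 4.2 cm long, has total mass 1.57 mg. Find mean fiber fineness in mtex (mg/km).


Formula: fineness (mtex) = mass (mg) / total length (km) = (mass_mg / total_length_m) * 1000
Step 1: Convert fiber length: 4.2 cm = 0.042 m
Step 2: Total fiber length = 114 * 0.042 = 4.788 m
Step 3: Linear density = 1.57 mg / 4.788 m = 0.3279 mg/m
Step 4: fineness = 0.3279 * 1000 = 327.9 mtex

327.9 mtex


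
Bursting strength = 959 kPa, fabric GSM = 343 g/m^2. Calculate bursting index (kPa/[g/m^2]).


Formula: Bursting Index = Bursting Strength / Fabric GSM
BI = 959 kPa / 343 g/m^2
BI = 2.796 kPa/(g/m^2)

2.796 kPa/(g/m^2)


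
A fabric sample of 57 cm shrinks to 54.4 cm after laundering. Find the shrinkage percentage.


Formula: Shrinkage% = ((L_before - L_after) / L_before) * 100
Step 1: Shrinkage = 57 - 54.4 = 2.6 cm
Step 2: Shrinkage% = (2.6 / 57) * 100
Step 3: Shrinkage% = 0.045614 * 100 = 4.5614% ≈ 4.6%

4.6%


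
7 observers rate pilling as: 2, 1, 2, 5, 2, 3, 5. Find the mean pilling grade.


Formula: Mean = sum / count
Sum = 2 + 1 + 2 + 5 + 2 + 3 + 5 = 20
Mean = 20 / 7 = 2.9

2.9


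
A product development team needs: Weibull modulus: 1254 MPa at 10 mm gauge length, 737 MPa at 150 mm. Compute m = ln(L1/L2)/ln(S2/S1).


Formula: m = ln(L1/L2) / ln(S2/S1)
Step 1: ln(L1/L2) = ln(10/150) = -2.70805
Step 2: S2/S1 = 737/1254 = 0.58772
Step 3: ln(S2/S1) = ln(0.58772) = -0.53150
Step 4: m = -2.70805 / -0.53150 = 5.10

5.10 (Weibull m)


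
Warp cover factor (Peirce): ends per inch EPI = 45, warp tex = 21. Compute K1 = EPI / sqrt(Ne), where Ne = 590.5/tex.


Formula: K1 = EPI / sqrt(Ne), with Ne = 590.5 / tex_warp
Step 1: Ne = 590.5 / 21 = 28.119
Step 2: sqrt(Ne) = sqrt(28.119) = 5.3027
Step 3: K1 = 45 / 5.3027 = 8.5

8.5


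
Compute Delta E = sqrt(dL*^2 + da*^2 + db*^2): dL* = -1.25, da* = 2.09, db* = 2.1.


Formula: Delta E = sqrt(dL*^2 + da*^2 + db*^2)
Step 1: dL*^2 = (-1.25)^2 = 1.5625
Step 2: da*^2 = 2.09^2 = 4.3681
Step 3: db*^2 = 2.1^2 = 4.41
Step 4: Sum = 1.5625 + 4.3681 + 4.41 = 10.3406
Step 5: Delta E = sqrt(10.3406) = 3.22

3.22 Delta E


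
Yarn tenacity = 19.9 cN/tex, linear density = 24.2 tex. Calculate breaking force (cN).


Formula: Breaking force = Tenacity * Linear density
F = 19.9 cN/tex * 24.2 tex
F = 481.58 cN

481.58 cN


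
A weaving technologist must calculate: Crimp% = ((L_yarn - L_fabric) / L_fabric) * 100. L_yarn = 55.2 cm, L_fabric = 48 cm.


Formula: Crimp% = ((L_yarn - L_fabric) / L_fabric) * 100
Step 1: Extension = 55.2 - 48 = 7.2 cm
Step 2: Crimp% = (7.2 / 48) * 100
Step 3: Crimp% = 0.15 * 100 = 15.0%

15.0%


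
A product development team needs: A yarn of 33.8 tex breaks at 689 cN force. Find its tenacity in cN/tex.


Formula: Tenacity = Breaking force / Linear density
Tenacity = 689 cN / 33.8 tex
Tenacity = 20.38 cN/tex

20.38 cN/tex


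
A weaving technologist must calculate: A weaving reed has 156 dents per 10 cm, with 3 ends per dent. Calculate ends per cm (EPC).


Formula: EPC = (dents per 10 cm * ends per dent) / 10
Step 1: Total ends per 10 cm = 156 * 3 = 468
Step 2: EPC = 468 / 10 = 46.8 ends/cm

46.8 ends/cm


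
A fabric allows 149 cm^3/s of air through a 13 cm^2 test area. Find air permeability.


Formula: Air Permeability = Airflow / Test Area
AP = 149 cm^3/s / 13 cm^2
AP = 11.5 cm^3/s/cm^2

11.5 cm^3/s/cm^2


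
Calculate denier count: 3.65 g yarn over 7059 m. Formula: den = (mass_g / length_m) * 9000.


Formula: den = (mass_g / length_m) * 9000
Substituting: den = (3.65 / 7059) * 9000
Intermediate: 3.65 / 7059 = 0.00051707 g/m
den = 0.00051707 * 9000 = 4.7 denier

4.7 denier


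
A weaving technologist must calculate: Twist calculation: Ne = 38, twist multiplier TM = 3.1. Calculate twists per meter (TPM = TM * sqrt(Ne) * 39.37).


Formula: TPM = TM * sqrt(Ne) * 39.37
Step 1: sqrt(Ne) = sqrt(38) = 6.1644
Step 2: TM * sqrt(Ne) = 3.1 * 6.1644 = 19.1096
Step 3: TPM = 19.1096 * 39.37 = 752 twists/m

752 twists/m


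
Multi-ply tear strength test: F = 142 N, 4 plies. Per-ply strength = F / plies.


Formula: Per-ply strength = Total force / Number of plies
Per-ply = 142 N / 4
Per-ply = 35.5 N

35.5 N


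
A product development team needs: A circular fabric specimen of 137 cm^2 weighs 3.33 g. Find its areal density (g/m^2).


Formula: GSM = mass_g / area_m2
Step 1: Convert area: 137 cm^2 = 137 / 10000 = 0.0137 m^2
Step 2: GSM = 3.33 g / 0.0137 m^2 = 243.1 g/m^2

243.1 g/m^2


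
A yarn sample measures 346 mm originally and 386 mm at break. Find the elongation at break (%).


Formula: Elongation (%) = ((L_break - L0) / L0) * 100
Step 1: Extension = 386 - 346 = 40 mm
Step 2: Elongation = (40 / 346) * 100
Step 3: Elongation = 0.115607 * 100 = 11.5607% ≈ 11.6%

11.6%


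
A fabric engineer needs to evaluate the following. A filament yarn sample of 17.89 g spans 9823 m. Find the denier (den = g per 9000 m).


Formula: den = (mass_g / length_m) * 9000
Substituting: den = (17.89 / 9823) * 9000
Intermediate: 17.89 / 9823 = 0.00182124 g/m
den = 0.00182124 * 9000 = 16.4 denier

16.4 denier


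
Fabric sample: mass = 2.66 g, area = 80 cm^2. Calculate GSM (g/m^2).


Formula: GSM = mass_g / area_m2
Step 1: Convert area: 80 cm^2 = 80 / 10000 = 0.008 m^2
Step 2: GSM = 2.66 g / 0.008 m^2 = 332.5 g/m^2

332.5 g/m^2


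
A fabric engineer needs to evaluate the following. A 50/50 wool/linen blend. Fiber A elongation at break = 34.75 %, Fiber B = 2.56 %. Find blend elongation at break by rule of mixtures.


Formula: Blend property = (fraction_A * property_A) + (fraction_B * property_B)
Step 1: Contribution A = 50/100 * 34.75 % = 17.375 %
Step 2: Contribution B = 50/100 * 2.56 % = 1.28 %
Step 3: Blend elongation at break = 17.375 + 1.28 = 18.655 %

18.655 %


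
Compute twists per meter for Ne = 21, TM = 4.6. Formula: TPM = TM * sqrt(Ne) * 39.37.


Formula: TPM = TM * sqrt(Ne) * 39.37
Step 1: sqrt(Ne) = sqrt(21) = 4.5826
Step 2: TM * sqrt(Ne) = 4.6 * 4.5826 = 21.08
Step 3: TPM = 21.08 * 39.37 = 830 twists/m

830 twists/m


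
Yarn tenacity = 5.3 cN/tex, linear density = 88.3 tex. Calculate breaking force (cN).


Formula: Breaking force = Tenacity * Linear density
F = 5.3 cN/tex * 88.3 tex
F = 467.99 cN

467.99 cN


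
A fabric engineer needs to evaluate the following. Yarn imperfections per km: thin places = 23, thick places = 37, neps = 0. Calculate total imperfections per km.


Formula: Total = thin places + thick places + neps
Total = 23 + 37 + 0
Total = 60 imperfections/km

60 imperfections/km


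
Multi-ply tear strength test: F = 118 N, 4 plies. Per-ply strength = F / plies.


Formula: Per-ply strength = Total force / Number of plies
Per-ply = 118 N / 4
Per-ply = 29.5 N

29.5 N


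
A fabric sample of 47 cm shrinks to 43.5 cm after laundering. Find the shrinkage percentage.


Formula: Shrinkage% = ((L_before - L_after) / L_before) * 100
Step 1: Shrinkage = 47 - 43.5 = 3.5 cm
Step 2: Shrinkage% = (3.5 / 47) * 100
Step 3: Shrinkage% = 0.074468 * 100 = 7.4468% ≈ 7.4%

7.4%


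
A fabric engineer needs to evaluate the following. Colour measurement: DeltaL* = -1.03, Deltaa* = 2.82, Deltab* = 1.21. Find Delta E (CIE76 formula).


Formula: Delta E = sqrt(dL*^2 + da*^2 + db*^2)
Step 1: dL*^2 = (-1.03)^2 = 1.0609
Step 2: da*^2 = 2.82^2 = 7.9524
Step 3: db*^2 = 1.21^2 = 1.4641
Step 4: Sum = 1.0609 + 7.9524 + 1.4641 = 10.4774
Step 5: Delta E = sqrt(10.4774) = 3.24

3.24 Delta E


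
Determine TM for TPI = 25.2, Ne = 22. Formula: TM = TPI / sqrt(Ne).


Formula: TM = TPI / sqrt(Ne)
Step 1: sqrt(Ne) = sqrt(22) = 4.6904
Step 2: TM = 25.2 / 4.6904 = 5.37

5.37 TM


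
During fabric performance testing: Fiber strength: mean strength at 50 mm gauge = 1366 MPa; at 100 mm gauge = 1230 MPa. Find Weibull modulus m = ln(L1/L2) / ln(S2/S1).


Formula: m = ln(L1/L2) / ln(S2/S1)
Step 1: ln(L1/L2) = ln(50/100) = -0.69315
Step 2: S2/S1 = 1230/1366 = 0.90044
Step 3: ln(S2/S1) = ln(0.90044) = -0.10487
Step 4: m = -0.69315 / -0.10487 = 6.61

6.61 (Weibull m)


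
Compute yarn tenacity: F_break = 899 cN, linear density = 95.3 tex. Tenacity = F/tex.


Formula: Tenacity = Breaking force / Linear density
Tenacity = 899 cN / 95.3 tex
Tenacity = 9.43 cN/tex

9.43 cN/tex


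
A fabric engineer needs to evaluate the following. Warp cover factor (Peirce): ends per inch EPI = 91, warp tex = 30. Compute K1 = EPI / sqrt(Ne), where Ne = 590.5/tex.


Formula: K1 = EPI / sqrt(Ne), with Ne = 590.5 / tex_warp
Step 1: Ne = 590.5 / 30 = 19.683
Step 2: sqrt(Ne) = sqrt(19.683) = 4.4366
Step 3: K1 = 91 / 4.4366 = 20.5

20.5


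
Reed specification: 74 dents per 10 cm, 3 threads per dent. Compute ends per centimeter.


Formula: EPC = (dents per 10 cm * ends per dent) / 10
Step 1: Total ends per 10 cm = 74 * 3 = 222
Step 2: EPC = 222 / 10 = 22.2 ends/cm

22.2 ends/cm


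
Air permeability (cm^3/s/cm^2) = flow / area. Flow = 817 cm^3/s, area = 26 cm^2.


Formula: Air Permeability = Airflow / Test Area
AP = 817 cm^3/s / 26 cm^2
AP = 31.4 cm^3/s/cm^2

31.4 cm^3/s/cm^2


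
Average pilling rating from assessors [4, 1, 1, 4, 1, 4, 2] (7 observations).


Formula: Mean = sum / count
Sum = 4 + 1 + 1 + 4 + 1 + 4 + 2 = 17
Mean = 17 / 7 = 2.4

2.4


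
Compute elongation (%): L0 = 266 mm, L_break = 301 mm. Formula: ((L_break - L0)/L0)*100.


Formula: Elongation (%) = ((L_break - L0) / L0) * 100
Step 1: Extension = 301 - 266 = 35 mm
Step 2: Elongation = (35 / 266) * 100
Step 3: Elongation = 0.131579 * 100 = 13.1579% ≈ 13.2%

13.2%


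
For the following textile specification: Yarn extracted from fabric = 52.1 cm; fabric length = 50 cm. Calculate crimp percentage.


Formula: Crimp% = ((L_yarn - L_fabric) / L_fabric) * 100
Step 1: Extension = 52.1 - 50 = 2.1 cm
Step 2: Crimp% = (2.1 / 50) * 100
Step 3: Crimp% = 0.042 * 100 = 4.2%

4.2%


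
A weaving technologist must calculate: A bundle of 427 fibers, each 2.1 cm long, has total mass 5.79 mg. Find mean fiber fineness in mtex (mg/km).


Formula: fineness (mtex) = mass (mg) / total length (km) = (mass_mg / total_length_m) * 1000
Step 1: Convert fiber length: 2.1 cm = 0.021 m
Step 2: Total fiber length = 427 * 0.021 = 8.967 m
Step 3: Linear density = 5.79 mg / 8.967 m = 0.6457 mg/m
Step 4: fineness = 0.6457 * 1000 = 645.7 mtex

645.7 mtex


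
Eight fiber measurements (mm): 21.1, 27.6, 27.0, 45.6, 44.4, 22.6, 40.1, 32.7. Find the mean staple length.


Formula: Mean = sum of lengths / count
Sum = 21.1 + 27.6 + 27.0 + 45.6 + 44.4 + 22.6 + 40.1 + 32.7
Sum = 261.1 mm
Mean = 261.1 / 8 = 32.64 mm

32.64 mm


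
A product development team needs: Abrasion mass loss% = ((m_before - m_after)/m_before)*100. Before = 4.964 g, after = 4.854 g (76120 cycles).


Formula: Mass loss% = ((m_before - m_after) / m_before) * 100
Step 1: Mass loss = 4.964 - 4.854 = 0.11 g
Step 2: Ratio = 0.11 / 4.964 = 0.0221595
Step 3: Mass loss% = 0.0221595 * 100 = 2.21595% ≈ 2.22%

2.22%


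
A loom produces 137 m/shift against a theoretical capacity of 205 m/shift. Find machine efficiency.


Formula: Efficiency% = (Actual output / Theoretical output) * 100
Efficiency% = (137 / 205) * 100
Efficiency% = 0.668293 * 100 = 66.8293% ≈ 66.8%

66.8%


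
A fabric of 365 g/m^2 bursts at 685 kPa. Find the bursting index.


Formula: Bursting Index = Bursting Strength / Fabric GSM
BI = 685 kPa / 365 g/m^2
BI = 1.877 kPa/(g/m^2)

1.877 kPa/(g/m^2)


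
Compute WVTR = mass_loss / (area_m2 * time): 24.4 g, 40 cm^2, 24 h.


Formula: WVTR = mass_loss / (area * time)
Step 1: Convert area: 40 cm^2 = 0.004 m^2
Step 2: WVTR = 24.4 g / (0.004 m^2 * 24 h)
Step 3: WVTR = 24.4 / 0.096 = 254.2 g/m^2/h

254.2 g/m^2/h


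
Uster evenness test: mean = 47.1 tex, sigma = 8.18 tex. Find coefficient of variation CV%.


Formula: CV% = (standard deviation / mean) * 100
Step 1: Ratio = 8.18 / 47.1 = 0.173673
Step 2: CV% = 0.173673 * 100 = 17.3673% ≈ 17.4%

17.4%


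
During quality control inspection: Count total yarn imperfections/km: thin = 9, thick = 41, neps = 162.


Formula: Total = thin places + thick places + neps
Total = 9 + 41 + 162
Total = 212 imperfections/km

212 imperfections/km


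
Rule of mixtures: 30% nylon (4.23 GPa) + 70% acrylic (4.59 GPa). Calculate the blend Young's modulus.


Formula: Blend property = (fraction_A * property_A) + (fraction_B * property_B)
Step 1: Contribution A = 30/100 * 4.23 GPa = 1.269 GPa
Step 2: Contribution B = 70/100 * 4.59 GPa = 3.213 GPa
Step 3: Blend Young's modulus = 1.269 + 3.213 = 4.482 GPa

4.482 GPa


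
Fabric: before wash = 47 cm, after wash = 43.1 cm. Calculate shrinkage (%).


Formula: Shrinkage% = ((L_before - L_after) / L_before) * 100
Step 1: Shrinkage = 47 - 43.1 = 3.9 cm
Step 2: Shrinkage% = (3.9 / 47) * 100
Step 3: Shrinkage% = 0.082979 * 100 = 8.2979% ≈ 8.3%

8.3%


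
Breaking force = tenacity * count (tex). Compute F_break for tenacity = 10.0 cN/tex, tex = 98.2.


Formula: Breaking force = Tenacity * Linear density
F = 10.0 cN/tex * 98.2 tex
F = 982.00 cN

982.00 cN


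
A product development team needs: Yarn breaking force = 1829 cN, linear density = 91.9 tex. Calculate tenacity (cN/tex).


Formula: Tenacity = Breaking force / Linear density
Tenacity = 1829 cN / 91.9 tex
Tenacity = 19.90 cN/tex

19.90 cN/tex


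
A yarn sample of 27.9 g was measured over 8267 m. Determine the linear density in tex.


Formula: Tex = (mass_g / length_m) * 1000
Substituting: Tex = (27.9 / 8267) * 1000
Intermediate: 27.9 / 8267 = 0.00337486 g/m
Tex = 0.00337486 * 1000 = 3.37 tex

3.37 tex


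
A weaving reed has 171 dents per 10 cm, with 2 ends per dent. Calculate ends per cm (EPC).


Formula: EPC = (dents per 10 cm * ends per dent) / 10
Step 1: Total ends per 10 cm = 171 * 2 = 342
Step 2: EPC = 342 / 10 = 34.2 ends/cm

34.2 ends/cm


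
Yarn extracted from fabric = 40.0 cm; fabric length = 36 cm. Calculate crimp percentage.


Formula: Crimp% = ((L_yarn - L_fabric) / L_fabric) * 100
Step 1: Extension = 40.0 - 36 = 4.0 cm
Step 2: Crimp% = (4.0 / 36) * 100
Step 3: Crimp% = 0.111111 * 100 = 11.1111% ≈ 11.1%

11.1%


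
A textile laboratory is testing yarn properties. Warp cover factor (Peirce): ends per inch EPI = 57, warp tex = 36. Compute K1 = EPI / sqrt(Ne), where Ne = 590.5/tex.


Formula: K1 = EPI / sqrt(Ne), with Ne = 590.5 / tex_warp
Step 1: Ne = 590.5 / 36 = 16.403
Step 2: sqrt(Ne) = sqrt(16.403) = 4.0501
Step 3: K1 = 57 / 4.0501 = 14.1

14.1


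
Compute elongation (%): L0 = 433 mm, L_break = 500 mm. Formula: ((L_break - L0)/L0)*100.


Formula: Elongation (%) = ((L_break - L0) / L0) * 100
Step 1: Extension = 500 - 433 = 67 mm
Step 2: Elongation = (67 / 433) * 100
Step 3: Elongation = 0.154734 * 100 = 15.4734% ≈ 15.5%

15.5%


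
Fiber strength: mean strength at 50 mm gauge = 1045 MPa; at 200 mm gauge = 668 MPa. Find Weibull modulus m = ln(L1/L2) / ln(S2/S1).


Formula: m = ln(L1/L2) / ln(S2/S1)
Step 1: ln(L1/L2) = ln(50/200) = -1.38629
Step 2: S2/S1 = 668/1045 = 0.63923
Step 3: ln(S2/S1) = ln(0.63923) = -0.44749
Step 4: m = -1.38629 / -0.44749 = 3.10

3.10 (Weibull m)


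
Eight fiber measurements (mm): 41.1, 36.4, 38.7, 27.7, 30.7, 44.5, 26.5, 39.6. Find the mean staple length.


Formula: Mean = sum of lengths / count
Sum = 41.1 + 36.4 + 38.7 + 27.7 + 30.7 + 44.5 + 26.5 + 39.6
Sum = 285.2 mm
Mean = 285.2 / 8 = 35.65 mm

35.65 mm


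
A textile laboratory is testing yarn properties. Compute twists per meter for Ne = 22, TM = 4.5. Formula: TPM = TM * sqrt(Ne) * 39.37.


Formula: TPM = TM * sqrt(Ne) * 39.37
Step 1: sqrt(Ne) = sqrt(22) = 4.6904
Step 2: TM * sqrt(Ne) = 4.5 * 4.6904 = 21.1068
Step 3: TPM = 21.1068 * 39.37 = 831 twists/m

831 twists/m


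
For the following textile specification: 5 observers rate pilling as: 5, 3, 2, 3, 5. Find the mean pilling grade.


Formula: Mean = sum / count
Sum = 5 + 3 + 2 + 3 + 5 = 18
Mean = 18 / 5 = 3.6

3.6


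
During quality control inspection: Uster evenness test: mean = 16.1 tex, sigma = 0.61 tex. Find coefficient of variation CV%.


Formula: CV% = (standard deviation / mean) * 100
Step 1: Ratio = 0.61 / 16.1 = 0.037888
Step 2: CV% = 0.037888 * 100 = 3.7888% ≈ 3.8%

3.8%


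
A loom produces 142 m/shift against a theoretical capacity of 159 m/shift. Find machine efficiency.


Formula: Efficiency% = (Actual output / Theoretical output) * 100
Efficiency% = (142 / 159) * 100
Efficiency% = 0.893082 * 100 = 89.3082% ≈ 89.3%

89.3%
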